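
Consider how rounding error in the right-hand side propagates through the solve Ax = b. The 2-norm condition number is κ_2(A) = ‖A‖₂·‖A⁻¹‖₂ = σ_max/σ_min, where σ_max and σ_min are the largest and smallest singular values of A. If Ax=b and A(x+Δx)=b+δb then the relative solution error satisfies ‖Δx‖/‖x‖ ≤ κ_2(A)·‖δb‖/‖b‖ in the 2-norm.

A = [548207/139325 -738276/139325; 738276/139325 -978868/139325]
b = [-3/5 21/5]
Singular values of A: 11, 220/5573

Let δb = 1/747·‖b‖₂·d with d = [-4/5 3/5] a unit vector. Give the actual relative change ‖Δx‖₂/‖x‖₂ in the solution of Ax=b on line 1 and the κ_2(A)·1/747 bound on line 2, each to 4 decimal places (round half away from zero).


largest singular value 11, smallest 220/5573
κ = σ_max/σ_min = 11/(220/5573) = 278.6500
κ_2(A)·‖δb‖/‖b‖ = 0.3730
solve Ax = b  →  x = [60.9600 45.3791]
‖b‖ = 4.2426, ‖x‖ = 75.9959
Δx = A⁻¹·δb where δb = 1/747·4.2426·d; ‖Δx‖ = 0.1439
relative error = 0.0019
realised/bound (from unrounded values) ≈ 0.0051

0.0019
0.3730


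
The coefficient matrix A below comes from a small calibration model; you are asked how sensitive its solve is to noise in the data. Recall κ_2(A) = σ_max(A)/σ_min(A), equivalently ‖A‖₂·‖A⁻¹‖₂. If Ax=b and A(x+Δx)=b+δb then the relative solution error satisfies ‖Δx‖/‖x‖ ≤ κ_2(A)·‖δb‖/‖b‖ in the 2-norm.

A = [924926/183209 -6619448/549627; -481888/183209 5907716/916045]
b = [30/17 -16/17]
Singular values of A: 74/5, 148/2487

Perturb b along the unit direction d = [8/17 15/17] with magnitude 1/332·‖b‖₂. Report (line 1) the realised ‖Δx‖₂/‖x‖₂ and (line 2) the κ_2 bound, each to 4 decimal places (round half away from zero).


σ_max = 74/5, σ_min = 148/2487
κ_2(A) = (74/5) / (148/2487) = 248.7000
κ_2(A)·‖δb‖/‖b‖ = 0.7491
solve Ax = b  →  x = [0.0520 -0.1247]
2-norm of b is 2.0000; of x, 0.1351
Δx = A⁻¹·δb where δb = 1/332·2.0000·d; ‖Δx‖ = 0.1012
relative error = 0.7491
so the bound is sharp here: realised error equals the bound

0.7491
0.7491


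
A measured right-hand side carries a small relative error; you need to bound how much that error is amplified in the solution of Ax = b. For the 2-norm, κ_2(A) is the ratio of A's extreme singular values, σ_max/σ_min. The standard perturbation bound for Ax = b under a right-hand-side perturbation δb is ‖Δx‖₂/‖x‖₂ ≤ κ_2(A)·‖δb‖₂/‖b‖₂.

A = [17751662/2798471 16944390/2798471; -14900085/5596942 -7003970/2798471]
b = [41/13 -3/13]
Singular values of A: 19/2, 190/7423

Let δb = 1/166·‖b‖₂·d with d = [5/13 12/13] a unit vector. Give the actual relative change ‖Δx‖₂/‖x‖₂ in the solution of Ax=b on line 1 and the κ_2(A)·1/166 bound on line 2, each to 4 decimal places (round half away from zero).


0.0190
2.2358

largest singular value 19/2, smallest 190/7423
κ_2(A) = (19/2) / (190/7423) = 371.1500
κ_2(A)·‖δb‖/‖b‖ = 2.2358
solve Ax = b  →  x = [-26.7151 28.5087]
2-norm of b is 3.1623; of x, 39.0697
re-solving with b+δb shifts x by Δx of norm 0.7442
dividing the unrounded norms, ‖Δx‖/‖x‖ = 0.0190
so the bound overstates the realised error by a factor of ≈ 117.3718 (computed from the unrounded values)


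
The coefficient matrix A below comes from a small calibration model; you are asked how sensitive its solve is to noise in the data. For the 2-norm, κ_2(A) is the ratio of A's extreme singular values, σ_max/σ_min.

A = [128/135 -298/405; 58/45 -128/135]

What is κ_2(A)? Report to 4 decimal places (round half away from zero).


81.0000

M = AᵀA = [9332/3645 -20992/10935; -20992/10935 47252/32805]. tr(M)=26248/6561, det(M)=16/6561
λ_max, λ_min = (26248/6561 ± √688537600/43046721)/2 = 4, 4/6561
κ = σ_max/σ_min = 2/(2/81) = 81.0000


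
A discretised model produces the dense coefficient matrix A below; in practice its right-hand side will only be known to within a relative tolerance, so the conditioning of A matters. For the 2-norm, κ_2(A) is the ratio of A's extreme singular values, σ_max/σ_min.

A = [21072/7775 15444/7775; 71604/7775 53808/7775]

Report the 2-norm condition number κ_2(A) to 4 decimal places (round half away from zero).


311.0000

form AᵀA = [44569296/483605 33426432/483605; 33426432/483605 25070544/483605] with trace 13927968/96721 and determinant 20736/96721
solving λ² − 13927968/96721·λ + 20736/96721 = 0 gives λ = 144, 144/96721
κ = σ_max/σ_min = 12/(12/311) = 311.0000


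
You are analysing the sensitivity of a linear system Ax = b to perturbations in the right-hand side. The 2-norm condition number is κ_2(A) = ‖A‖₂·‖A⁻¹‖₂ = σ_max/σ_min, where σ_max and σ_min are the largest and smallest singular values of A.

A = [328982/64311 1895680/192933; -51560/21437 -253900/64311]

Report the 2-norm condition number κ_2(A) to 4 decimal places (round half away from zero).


41.9040

AᵀA = [781982596/24472809 4387363040/73418427; 4387363040/73418427 24696979600/220255281]; tr = 109809076/762129, det = 1000000/84681
eigenvalues of AᵀA: λ = (tr ± √(tr²−4·det))/2 = 144, 62500/762129
so κ_2 = √(144 / (62500/762129)) = 41.9040


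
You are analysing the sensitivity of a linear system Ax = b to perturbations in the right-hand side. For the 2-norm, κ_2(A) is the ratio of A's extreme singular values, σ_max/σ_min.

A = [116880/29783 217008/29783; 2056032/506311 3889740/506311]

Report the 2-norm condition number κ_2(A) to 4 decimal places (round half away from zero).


AᵀA = [9720900864/304816681 18225440640/304816681; 18225440640/304816681 34173367056/304816681]; tr = 151883280/1054729, det = 331776/1054729
char-poly roots: 144 and 2304/1054729
κ_2(A) = √(λ_max/λ_min) = √(144 / (2304/1054729)) = 256.7500

256.7500


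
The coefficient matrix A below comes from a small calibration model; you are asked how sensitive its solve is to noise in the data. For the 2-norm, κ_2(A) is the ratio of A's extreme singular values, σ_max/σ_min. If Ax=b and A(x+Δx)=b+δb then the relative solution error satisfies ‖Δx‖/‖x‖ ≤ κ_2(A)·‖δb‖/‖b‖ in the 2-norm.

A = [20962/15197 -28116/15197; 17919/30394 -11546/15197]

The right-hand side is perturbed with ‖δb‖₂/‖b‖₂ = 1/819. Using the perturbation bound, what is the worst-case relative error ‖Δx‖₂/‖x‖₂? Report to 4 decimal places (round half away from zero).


AᵀA = [12300073/5466244 -4099491/1366561; -4099491/1366561 5466388/1366561]; tr = 34165625/5466244, det = 2500/1366561
eigenvalues of AᵀA: λ = (tr ± √(tr²−4·det))/2 = 25/4, 400/1366561
κ = σ_max/σ_min = (5/2)/(20/1169) = 146.1250
perturbation bound = 146.1250·1/819 = 0.1784

0.1784


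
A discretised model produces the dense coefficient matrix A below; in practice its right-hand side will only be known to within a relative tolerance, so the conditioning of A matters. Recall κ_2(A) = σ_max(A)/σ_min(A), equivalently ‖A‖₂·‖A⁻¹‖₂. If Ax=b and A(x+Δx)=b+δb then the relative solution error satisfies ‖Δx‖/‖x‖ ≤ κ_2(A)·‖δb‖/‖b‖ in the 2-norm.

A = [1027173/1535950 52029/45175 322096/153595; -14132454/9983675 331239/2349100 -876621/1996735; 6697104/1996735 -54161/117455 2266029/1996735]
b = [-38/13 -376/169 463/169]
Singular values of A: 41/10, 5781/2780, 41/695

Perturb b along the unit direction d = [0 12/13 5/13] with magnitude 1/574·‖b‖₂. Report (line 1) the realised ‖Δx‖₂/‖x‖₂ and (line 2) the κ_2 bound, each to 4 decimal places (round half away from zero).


σ_max = 41/10, σ_min = 41/695
κ_2(A) = (41/10) / (41/695) = 69.5000
bound on ‖Δx‖/‖x‖: κ·ε = 69.5000·1/574 = 0.1211
solve Ax = b  →  x = [5.9408 12.4069 -10.1024]
‖b‖₂ = 4.5826 and ‖x‖₂ = 17.0670
Δx = A⁻¹·δb where δb = 1/574·4.5826·d; ‖Δx‖ = 0.1353
realised ‖Δx‖/‖x‖ = 0.0079
realised/bound (from unrounded values) ≈ 0.0655

0.0079
0.1211


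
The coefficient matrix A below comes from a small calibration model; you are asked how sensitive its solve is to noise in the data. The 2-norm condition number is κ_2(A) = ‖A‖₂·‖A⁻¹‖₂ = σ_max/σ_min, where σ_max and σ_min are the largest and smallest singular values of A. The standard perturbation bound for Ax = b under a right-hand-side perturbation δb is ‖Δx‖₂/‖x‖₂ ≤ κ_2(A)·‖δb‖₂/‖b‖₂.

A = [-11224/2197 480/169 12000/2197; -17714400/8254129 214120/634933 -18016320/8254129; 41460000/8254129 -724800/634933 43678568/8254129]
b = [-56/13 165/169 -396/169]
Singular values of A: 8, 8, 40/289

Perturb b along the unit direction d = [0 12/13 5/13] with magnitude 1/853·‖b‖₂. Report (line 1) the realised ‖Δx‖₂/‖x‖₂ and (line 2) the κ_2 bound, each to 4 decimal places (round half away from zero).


0.0678
0.0678

σ_max = 8, σ_min = 40/289
condition number: 8 ÷ (40/289) = 57.8000
worst-case relative error ≤ 57.8000 × 1/853 = 0.0678
solve Ax = b  →  x = [0.1272 -0.1442 -0.5947]
2-norm of b is 5.0000; of x, 0.6250
Δx = A⁻¹·δb where δb = 1/853·5.0000·d; ‖Δx‖ = 0.0424
relative error = 0.0678
so the bound is sharp here: realised error equals the bound


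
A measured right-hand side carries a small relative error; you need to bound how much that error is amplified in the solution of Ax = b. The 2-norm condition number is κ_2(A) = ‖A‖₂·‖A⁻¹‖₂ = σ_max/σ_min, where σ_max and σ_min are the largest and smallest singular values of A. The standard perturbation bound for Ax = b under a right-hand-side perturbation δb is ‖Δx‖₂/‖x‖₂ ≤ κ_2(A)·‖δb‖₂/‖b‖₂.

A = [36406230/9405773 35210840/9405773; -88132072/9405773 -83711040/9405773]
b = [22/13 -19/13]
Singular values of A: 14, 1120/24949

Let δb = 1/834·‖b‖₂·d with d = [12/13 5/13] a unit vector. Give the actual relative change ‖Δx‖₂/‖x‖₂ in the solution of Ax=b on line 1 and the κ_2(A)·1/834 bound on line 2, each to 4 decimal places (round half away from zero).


0.0027
0.3739

from the listed singular values, σ₁ = 14, σ_n = 1120/24949
κ_2(A) = 14 / (1120/24949) = 311.8625
perturbation bound = 311.8625·1/834 = 0.3739
solve Ax = b  →  x = [-15.2592 16.2293]
2-norm of b is 2.2361; of x, 22.2764
re-solving with b+δb shifts x by Δx of norm 0.0597
dividing the unrounded norms, ‖Δx‖/‖x‖ = 0.0027
realised/bound (from unrounded values) ≈ 0.0072


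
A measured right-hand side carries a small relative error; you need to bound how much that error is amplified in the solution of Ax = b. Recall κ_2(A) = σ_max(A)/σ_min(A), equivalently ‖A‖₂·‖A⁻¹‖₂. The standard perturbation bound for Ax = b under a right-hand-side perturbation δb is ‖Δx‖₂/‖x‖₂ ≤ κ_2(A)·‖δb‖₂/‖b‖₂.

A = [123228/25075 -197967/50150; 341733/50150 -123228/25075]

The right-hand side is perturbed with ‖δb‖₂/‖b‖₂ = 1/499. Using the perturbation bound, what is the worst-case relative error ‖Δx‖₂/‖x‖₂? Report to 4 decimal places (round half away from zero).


0.0804

AᵀA = [7100880129/100600900 -1330123032/25150225; -1330123032/25150225 3997259721/100600900]; tr = 221962797/2012018, det = 121550625/16096144
char-poly roots: 441/4 and 275625/4024036
κ = σ_max/σ_min = (21/2)/(525/2006) = 40.1200
perturbation bound = 40.1200·1/499 = 0.0804


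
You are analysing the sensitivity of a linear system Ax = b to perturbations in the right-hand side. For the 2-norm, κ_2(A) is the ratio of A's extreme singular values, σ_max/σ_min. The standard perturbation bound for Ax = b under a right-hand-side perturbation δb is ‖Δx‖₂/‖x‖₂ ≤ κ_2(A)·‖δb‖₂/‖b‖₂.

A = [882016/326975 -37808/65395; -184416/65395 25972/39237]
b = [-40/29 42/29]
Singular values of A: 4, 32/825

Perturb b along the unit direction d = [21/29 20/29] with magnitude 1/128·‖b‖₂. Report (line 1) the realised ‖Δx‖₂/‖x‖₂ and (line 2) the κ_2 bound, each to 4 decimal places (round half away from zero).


σ_max = 4, σ_min = 32/825
κ = σ_max/σ_min = 4/(32/825) = 103.1250
κ_2(A)·‖δb‖/‖b‖ = 0.8057
solve Ax = b  →  x = [-0.4878 0.1098]
2-norm of b is 2.0000; of x, 0.5000
with δb = [0.0113 0.0108], A·Δx = δb → ‖Δx‖ = 0.4028
relative error = 0.8057
realised/bound = 1 exactly: the bound is attained for this b and d

0.8057
0.8057


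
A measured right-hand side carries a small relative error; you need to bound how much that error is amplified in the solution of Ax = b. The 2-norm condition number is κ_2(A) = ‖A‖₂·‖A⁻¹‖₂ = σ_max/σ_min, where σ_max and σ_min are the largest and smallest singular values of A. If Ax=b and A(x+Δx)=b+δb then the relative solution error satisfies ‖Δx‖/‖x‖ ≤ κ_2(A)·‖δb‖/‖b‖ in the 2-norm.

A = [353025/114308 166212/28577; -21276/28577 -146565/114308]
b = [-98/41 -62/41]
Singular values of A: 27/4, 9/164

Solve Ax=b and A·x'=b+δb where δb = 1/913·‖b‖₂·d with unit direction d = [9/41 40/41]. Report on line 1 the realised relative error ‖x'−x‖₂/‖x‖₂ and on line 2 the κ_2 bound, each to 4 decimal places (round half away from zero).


0.0015
0.1347

largest singular value 27/4, smallest 9/164
κ = σ_max/σ_min = (27/4)/(9/164) = 123.0000
perturbation bound = 123.0000·1/913 = 0.1347
solve Ax = b  →  x = [32.0174 -17.4118]
2-norm of b is 2.8284; of x, 36.4456
δb = ε·‖b‖·d = [0.0007 0.0030]; solving A·Δx = δb gives ‖Δx‖ = 0.0565
realised ‖Δx‖/‖x‖ = 0.0015
realised/bound (from unrounded values) ≈ 0.0115


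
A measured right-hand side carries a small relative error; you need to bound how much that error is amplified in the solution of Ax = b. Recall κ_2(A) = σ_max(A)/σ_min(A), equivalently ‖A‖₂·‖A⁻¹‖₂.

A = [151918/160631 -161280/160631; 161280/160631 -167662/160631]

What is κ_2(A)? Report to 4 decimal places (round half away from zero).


191.0000

AᵀA = [58371364/30680521 -61286400/30680521; -61286400/30680521 64354084/30680521]; tr = 145928/36481, det = 16/36481
solving λ² − 145928/36481·λ + 16/36481 = 0 gives λ = 4, 4/36481
σ_max=√4=2, σ_min=√(4/36481)=(2/191) → κ = 191.0000


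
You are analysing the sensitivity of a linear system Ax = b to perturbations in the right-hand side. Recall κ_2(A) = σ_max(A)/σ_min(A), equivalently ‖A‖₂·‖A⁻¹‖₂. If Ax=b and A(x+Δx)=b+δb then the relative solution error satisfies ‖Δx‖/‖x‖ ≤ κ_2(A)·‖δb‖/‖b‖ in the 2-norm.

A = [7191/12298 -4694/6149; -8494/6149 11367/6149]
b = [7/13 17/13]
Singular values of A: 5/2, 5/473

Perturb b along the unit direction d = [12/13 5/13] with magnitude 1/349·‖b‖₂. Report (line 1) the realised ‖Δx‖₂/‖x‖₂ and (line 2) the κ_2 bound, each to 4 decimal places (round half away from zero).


0.0041
0.6777

largest singular value 5/2, smallest 5/473
κ_2(A) = (5/2) / (5/473) = 236.5000
worst-case relative error ≤ 236.5000 × 1/349 = 0.6777
solve Ax = b  →  x = [75.4400 57.0800]
2-norm of b is 1.4142; of x, 94.6008
Δx = A⁻¹·δb where δb = 1/349·1.4142·d; ‖Δx‖ = 0.3833
relative error = 0.0041
tightness: 0.0041 against a bound of 0.6777 (unrounded ratio ≈ 0.0060)


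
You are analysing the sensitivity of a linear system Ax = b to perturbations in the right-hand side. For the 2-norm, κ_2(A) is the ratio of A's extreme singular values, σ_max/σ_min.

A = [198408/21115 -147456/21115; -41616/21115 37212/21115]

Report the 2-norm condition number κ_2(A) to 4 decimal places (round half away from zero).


51.5000

AᵀA = [4889664/53045 -3665088/53045; -3665088/53045 2751696/53045]; tr = 1528272/10609, det = 82944/10609
solving λ² − 1528272/10609·λ + 82944/10609 = 0 gives λ = 144, 576/10609
σ_max=√144=12, σ_min=√(576/10609)=(24/103) → κ = 51.5000


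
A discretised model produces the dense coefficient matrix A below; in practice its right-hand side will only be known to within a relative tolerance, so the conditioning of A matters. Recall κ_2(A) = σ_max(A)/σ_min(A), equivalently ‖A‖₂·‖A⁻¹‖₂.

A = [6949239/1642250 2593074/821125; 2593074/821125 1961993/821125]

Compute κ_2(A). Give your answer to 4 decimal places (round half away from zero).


315.3120

AᵀA = [3007522150281/107879402500 563901540873/26969850625; 563901540873/26969850625 422937972061/26969850625]; tr = 187970961541/4315176100, det = 3294225/172607044
char-poly roots: 1089/25 and 75625/172607044
σ_max=√(1089/25)=(33/5), σ_min=√(75625/172607044)=(275/13138) → κ = 315.3120


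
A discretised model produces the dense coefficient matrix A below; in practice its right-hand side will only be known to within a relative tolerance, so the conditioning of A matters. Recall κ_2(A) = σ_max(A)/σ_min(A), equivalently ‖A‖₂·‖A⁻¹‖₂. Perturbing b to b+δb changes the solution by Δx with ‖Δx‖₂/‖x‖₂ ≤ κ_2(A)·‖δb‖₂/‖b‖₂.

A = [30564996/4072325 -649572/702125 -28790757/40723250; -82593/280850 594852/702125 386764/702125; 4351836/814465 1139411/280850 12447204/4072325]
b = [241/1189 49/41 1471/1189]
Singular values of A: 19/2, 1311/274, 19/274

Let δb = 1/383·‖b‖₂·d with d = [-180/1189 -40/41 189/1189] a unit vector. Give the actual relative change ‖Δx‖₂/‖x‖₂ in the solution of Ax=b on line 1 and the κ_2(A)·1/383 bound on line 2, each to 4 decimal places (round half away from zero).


0.0045
0.3577

largest singular value 19/2, smallest 19/274
κ = σ_max/σ_min = (19/2)/(19/274) = 137.0000
perturbation bound = 137.0000·1/383 = 0.3577
solve Ax = b  →  x = [0.0425 8.8367 -11.3988]
‖b‖₂ = 1.7321 and ‖x‖₂ = 14.4230
Δx = A⁻¹·δb where δb = 1/383·1.7321·d; ‖Δx‖ = 0.0652
relative error = 0.0045
tightness: 0.0045 against a bound of 0.3577 (unrounded ratio ≈ 0.0126)


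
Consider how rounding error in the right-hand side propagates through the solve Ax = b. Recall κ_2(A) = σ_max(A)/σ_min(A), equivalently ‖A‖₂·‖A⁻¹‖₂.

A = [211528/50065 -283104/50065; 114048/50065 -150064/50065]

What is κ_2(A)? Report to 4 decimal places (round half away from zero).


AᵀA = [199830592/8673025 -266432256/8673025; -266432256/8673025 355249408/8673025]; tr = 22203200/346921, det = 16384/346921
solving λ² − 22203200/346921·λ + 16384/346921 = 0 gives λ = 64, 256/346921
σ_max=√64=8, σ_min=√(256/346921)=(16/589) → κ = 294.5000

294.5000


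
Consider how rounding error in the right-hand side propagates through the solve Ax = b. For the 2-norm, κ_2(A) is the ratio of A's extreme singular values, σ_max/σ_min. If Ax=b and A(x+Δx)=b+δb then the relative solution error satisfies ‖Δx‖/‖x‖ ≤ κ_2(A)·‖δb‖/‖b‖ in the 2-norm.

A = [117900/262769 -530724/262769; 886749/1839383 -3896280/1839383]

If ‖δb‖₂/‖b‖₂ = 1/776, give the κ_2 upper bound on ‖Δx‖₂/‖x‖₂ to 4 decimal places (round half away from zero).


0.4984

M = AᵀA = [1744879761/4022984329 -7753945320/4022984329; -7753945320/4022984329 34462221264/4022984329]. tr(M)=21539025/2393209, det(M)=1296/2393209
eigenvalues of AᵀA: λ = (tr ± √(tr²−4·det))/2 = 9, 144/2393209
so κ_2 = √(9 / (144/2393209)) = 386.7500
worst-case relative error ≤ 386.7500 × 1/776 = 0.4984


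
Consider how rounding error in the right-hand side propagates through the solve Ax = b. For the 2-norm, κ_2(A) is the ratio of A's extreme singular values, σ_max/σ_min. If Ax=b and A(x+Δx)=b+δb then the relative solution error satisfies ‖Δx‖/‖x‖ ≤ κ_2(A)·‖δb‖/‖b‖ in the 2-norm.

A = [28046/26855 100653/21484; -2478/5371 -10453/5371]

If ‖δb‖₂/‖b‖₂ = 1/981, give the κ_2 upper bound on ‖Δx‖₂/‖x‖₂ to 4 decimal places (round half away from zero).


0.2137

AᵀA = [940090216/721191025 1670482359/288476410; 1670482359/288476410 11879269753/461562256]; tr = 185617601/6864400, det = 28561/1716100
eigenvalues of AᵀA: λ = (tr ± √(tr²−4·det))/2 = 676/25, 169/274576
σ_max=√(676/25)=(26/5), σ_min=√(169/274576)=(13/524) → κ = 209.6000
perturbation bound = 209.6000·1/981 = 0.2137


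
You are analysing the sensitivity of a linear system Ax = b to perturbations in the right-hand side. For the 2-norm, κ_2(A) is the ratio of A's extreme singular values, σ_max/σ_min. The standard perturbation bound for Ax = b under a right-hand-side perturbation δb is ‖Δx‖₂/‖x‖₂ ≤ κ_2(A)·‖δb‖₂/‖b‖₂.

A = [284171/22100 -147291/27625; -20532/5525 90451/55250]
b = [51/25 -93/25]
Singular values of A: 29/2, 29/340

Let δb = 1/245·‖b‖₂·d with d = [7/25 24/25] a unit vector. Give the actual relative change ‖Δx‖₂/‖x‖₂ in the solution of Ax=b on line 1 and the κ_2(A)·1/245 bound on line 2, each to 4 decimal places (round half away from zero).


0.0058
0.6939

from the listed singular values, σ₁ = 29/2, σ_n = 29/340
κ_2(A) = (29/2) / (29/340) = 170.0000
perturbation bound = 170.0000·1/245 = 0.6939
solve Ax = b  →  x = [-13.3369 -32.5464]
‖b‖ = 4.2426, ‖x‖ = 35.1730
Δx = A⁻¹·δb where δb = 1/245·4.2426·d; ‖Δx‖ = 0.2030
dividing the unrounded norms, ‖Δx‖/‖x‖ = 0.0058
realised/bound (from unrounded values) ≈ 0.0083


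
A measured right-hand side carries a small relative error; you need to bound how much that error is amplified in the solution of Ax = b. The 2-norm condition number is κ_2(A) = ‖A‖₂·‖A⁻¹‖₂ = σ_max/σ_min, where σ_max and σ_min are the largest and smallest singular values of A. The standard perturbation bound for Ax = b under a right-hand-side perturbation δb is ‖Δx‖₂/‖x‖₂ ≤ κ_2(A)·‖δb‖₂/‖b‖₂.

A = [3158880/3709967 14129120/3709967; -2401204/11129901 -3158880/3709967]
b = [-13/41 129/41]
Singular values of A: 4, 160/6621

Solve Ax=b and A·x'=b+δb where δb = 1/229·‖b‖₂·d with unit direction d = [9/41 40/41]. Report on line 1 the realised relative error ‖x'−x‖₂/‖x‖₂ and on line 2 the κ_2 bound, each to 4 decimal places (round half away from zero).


from the listed singular values, σ₁ = 4, σ_n = 160/6621
condition number: 4 ÷ (160/6621) = 165.5250
bound on ‖Δx‖/‖x‖: κ·ε = 165.5250·1/229 = 0.7228
solve Ax = b  →  x = [-121.1707 27.0072]
‖b‖₂ = 3.1623 and ‖x‖₂ = 124.1440
re-solving with b+δb shifts x by Δx of norm 0.5714
relative error = 0.0046
realised/bound (from unrounded values) ≈ 0.0064

0.0046
0.7228


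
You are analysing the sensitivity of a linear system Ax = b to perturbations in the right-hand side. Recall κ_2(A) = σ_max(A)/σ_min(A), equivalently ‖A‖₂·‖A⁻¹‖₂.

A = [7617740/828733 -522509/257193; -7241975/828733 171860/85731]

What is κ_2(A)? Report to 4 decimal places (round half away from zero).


form AᵀA = [131362859225/816644929 -266005351040/7349804361; -266005351040/7349804361 538838391481/66148239249] with trace 6650345026/39350529 and determinant 17850625/39350529
char-poly roots: 169 and 105625/39350529
κ = σ_max/σ_min = 13/(325/6273) = 250.9200

250.9200


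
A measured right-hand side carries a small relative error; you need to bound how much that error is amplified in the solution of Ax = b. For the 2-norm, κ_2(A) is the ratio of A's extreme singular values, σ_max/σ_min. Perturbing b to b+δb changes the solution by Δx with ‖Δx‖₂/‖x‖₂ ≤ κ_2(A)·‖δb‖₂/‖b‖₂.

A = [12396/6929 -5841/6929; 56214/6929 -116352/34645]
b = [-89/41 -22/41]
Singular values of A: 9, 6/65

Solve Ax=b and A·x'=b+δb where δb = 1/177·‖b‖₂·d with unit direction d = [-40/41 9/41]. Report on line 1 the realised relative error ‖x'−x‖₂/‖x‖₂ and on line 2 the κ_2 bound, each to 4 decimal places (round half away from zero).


σ_max = 9, σ_min = 6/65
κ = σ_max/σ_min = 9/(6/65) = 97.5000
worst-case relative error ≤ 97.5000 × 1/177 = 0.5508
solve Ax = b  →  x = [8.2308 20.0427]
2-norm of b is 2.2361; of x, 21.6670
re-solving with b+δb shifts x by Δx of norm 0.1369
relative error = 0.0063
tightness: 0.0063 against a bound of 0.5508 (unrounded ratio ≈ 0.0115)

0.0063
0.5508


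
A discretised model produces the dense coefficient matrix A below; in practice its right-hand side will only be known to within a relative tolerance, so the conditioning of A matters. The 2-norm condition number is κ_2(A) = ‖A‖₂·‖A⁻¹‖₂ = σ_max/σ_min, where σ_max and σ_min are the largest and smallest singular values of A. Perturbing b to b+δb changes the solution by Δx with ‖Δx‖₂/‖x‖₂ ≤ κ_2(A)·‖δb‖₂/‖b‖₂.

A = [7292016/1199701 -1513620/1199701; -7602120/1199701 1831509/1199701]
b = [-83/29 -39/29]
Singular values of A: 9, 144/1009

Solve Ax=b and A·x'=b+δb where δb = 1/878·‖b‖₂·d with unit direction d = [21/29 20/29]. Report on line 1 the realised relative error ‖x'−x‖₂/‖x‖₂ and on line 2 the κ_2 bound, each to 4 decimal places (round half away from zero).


0.0012
0.0718

σ_max = 9, σ_min = 144/1009
κ = σ_max/σ_min = 9/(144/1009) = 63.0625
worst-case relative error ≤ 63.0625 × 1/878 = 0.0718
solve Ax = b  →  x = [-4.7227 -20.4837]
2-norm of b is 3.1623; of x, 21.0211
with δb = [0.0026 0.0025], A·Δx = δb → ‖Δx‖ = 0.0252
relative error = 0.0012
realised/bound (from unrounded values) ≈ 0.0167


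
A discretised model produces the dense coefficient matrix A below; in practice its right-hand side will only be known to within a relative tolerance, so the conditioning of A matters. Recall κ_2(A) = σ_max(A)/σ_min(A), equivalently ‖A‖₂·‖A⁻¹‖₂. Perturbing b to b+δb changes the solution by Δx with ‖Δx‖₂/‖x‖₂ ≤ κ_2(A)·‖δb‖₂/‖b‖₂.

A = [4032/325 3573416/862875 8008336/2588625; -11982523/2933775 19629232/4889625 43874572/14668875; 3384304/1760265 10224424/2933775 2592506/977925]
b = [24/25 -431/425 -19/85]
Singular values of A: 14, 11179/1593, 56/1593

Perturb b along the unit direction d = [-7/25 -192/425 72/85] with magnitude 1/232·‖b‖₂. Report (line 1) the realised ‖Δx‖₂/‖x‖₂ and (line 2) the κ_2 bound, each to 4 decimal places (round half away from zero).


1.0878
1.7166

σ_max = 14, σ_min = 56/1593
κ_2(A) = 14 / (56/1593) = 398.2500
worst-case relative error ≤ 398.2500 × 1/232 = 1.7166
solve Ax = b  →  x = [0.1207 -0.0833 -0.0624]
‖b‖ = 1.4142, ‖x‖ = 0.1594
Δx = A⁻¹·δb where δb = 1/232·1.4142·d; ‖Δx‖ = 0.1734
relative error = 1.0878
realised/bound (from unrounded values) ≈ 0.6337


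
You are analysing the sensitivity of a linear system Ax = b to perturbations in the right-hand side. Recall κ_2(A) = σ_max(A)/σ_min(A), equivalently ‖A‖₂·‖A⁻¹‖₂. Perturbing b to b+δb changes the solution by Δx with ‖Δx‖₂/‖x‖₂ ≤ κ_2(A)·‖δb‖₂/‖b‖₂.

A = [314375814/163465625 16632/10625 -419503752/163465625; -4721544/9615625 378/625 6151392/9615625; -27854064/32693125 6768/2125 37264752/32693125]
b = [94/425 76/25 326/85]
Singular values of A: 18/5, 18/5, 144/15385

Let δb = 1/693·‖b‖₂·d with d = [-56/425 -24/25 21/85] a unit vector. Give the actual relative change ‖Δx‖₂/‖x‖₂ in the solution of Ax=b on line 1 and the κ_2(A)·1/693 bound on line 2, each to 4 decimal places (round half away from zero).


0.0035
0.5550

from the listed singular values, σ₁ = 18/5, σ_n = 144/15385
condition number: (18/5) ÷ (144/15385) = 384.6250
bound on ‖Δx‖/‖x‖: κ·ε = 384.6250·1/693 = 0.5550
solve Ax = b  →  x = [-171.2778 1.1111 -127.7639]
‖b‖₂ = 4.8990 and ‖x‖₂ = 213.6842
with δb = [-0.0009 -0.0068 0.0017], A·Δx = δb → ‖Δx‖ = 0.7553
realised ‖Δx‖/‖x‖ = 0.0035
so the bound overstates the realised error by a factor of ≈ 157.0252 (computed from the unrounded values)


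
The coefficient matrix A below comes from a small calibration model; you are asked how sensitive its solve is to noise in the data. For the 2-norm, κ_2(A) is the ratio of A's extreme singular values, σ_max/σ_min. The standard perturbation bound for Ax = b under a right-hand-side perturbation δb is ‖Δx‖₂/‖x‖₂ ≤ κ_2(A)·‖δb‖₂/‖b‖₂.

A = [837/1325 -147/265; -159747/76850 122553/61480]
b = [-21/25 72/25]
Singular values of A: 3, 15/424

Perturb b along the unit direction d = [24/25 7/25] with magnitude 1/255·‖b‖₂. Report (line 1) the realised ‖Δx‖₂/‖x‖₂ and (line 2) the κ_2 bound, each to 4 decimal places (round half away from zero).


largest singular value 3, smallest 15/424
κ_2(A) = 3 / (15/424) = 84.8000
perturbation bound = 84.8000·1/255 = 0.3325
solve Ax = b  →  x = [-0.7241 0.6897]
2-norm of b is 3.0000; of x, 1.0000
δb = ε·‖b‖·d = [0.0113 0.0033]; solving A·Δx = δb gives ‖Δx‖ = 0.3325
dividing the unrounded norms, ‖Δx‖/‖x‖ = 0.3325
tightness: 0.3325 against a bound of 0.3325; the bound is attained (ratio 1)

0.3325
0.3325


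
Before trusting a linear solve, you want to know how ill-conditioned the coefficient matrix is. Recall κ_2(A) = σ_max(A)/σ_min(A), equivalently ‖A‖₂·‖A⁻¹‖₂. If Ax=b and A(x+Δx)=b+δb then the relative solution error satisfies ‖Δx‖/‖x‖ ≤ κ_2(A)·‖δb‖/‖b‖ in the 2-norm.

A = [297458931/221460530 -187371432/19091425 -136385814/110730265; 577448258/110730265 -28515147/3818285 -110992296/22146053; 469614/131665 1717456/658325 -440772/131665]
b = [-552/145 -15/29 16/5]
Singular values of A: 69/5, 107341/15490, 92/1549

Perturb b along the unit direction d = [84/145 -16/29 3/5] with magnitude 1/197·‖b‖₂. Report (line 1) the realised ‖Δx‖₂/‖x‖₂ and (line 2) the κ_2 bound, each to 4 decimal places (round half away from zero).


0.6928
1.1794

largest singular value 69/5, smallest 92/1549
κ_2(A) = (69/5) / (92/1549) = 232.3500
bound on ‖Δx‖/‖x‖: κ·ε = 232.3500·1/197 = 1.1794
solve Ax = b  →  x = [0.2947 0.4635 -0.2807]
‖b‖ = 5.0000, ‖x‖ = 0.6168
δb = ε·‖b‖·d = [0.0147 -0.0140 0.0152]; solving A·Δx = δb gives ‖Δx‖ = 0.4273
realised ‖Δx‖/‖x‖ = 0.6928
so the bound overstates the realised error by a factor of ≈ 1.7024 (computed from the unrounded values)


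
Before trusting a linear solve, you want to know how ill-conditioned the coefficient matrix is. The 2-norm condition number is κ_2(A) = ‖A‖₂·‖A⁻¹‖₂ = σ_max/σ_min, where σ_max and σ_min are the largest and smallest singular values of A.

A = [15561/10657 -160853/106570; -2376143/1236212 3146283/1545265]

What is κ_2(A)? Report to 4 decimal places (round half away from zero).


170.5120

M = AᵀA = [8904354922225/1528220108944 -2337224145795/382055027236; -2337224145795/382055027236 2454246325741/382055027236]. tr(M)=22260808829/1817146384, det(M)=37515625/7268585536
solving λ² − 22260808829/1817146384·λ + 37515625/7268585536 = 0 gives λ = 49/4, 765625/1817146384
σ_max=√(49/4)=(7/2), σ_min=√(765625/1817146384)=(875/42628) → κ = 170.5120


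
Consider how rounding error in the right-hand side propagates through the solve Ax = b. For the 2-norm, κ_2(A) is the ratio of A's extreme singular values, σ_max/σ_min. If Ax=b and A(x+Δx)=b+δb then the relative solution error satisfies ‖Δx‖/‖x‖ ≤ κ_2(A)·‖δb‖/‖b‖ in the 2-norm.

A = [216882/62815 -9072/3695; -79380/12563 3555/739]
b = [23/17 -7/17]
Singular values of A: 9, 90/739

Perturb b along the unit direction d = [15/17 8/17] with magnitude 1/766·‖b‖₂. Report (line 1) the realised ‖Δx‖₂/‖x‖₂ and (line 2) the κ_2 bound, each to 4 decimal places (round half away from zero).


from the listed singular values, σ₁ = 9, σ_n = 90/739
κ = σ_max/σ_min = 9/(90/739) = 73.9000
worst-case relative error ≤ 73.9000 × 1/766 = 0.0965
solve Ax = b  →  x = [5.0156 6.5022]
‖b‖ = 1.4142, ‖x‖ = 8.2119
with δb = [0.0016 0.0009], A·Δx = δb → ‖Δx‖ = 0.0152
realised ‖Δx‖/‖x‖ = 0.0018
so the bound overstates the realised error by a factor of ≈ 52.2600 (computed from the unrounded values)

0.0018
0.0965


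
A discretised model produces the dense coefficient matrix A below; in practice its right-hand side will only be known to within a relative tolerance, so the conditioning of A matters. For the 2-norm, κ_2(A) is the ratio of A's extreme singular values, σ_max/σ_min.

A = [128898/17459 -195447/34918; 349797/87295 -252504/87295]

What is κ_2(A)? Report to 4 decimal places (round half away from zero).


AᵀA = [1860641181/26368225 -1395274167/26368225; -1395274167/26368225 4186925001/105472900]; tr = 465179589/4218916, det = 4862025/4218916
λ_max, λ_min = (465179589/4218916 ± √216310000121949321/17799252215056)/2 = 441/4, 11025/1054729
κ = σ_max/σ_min = (21/2)/(105/1027) = 102.7000

102.7000


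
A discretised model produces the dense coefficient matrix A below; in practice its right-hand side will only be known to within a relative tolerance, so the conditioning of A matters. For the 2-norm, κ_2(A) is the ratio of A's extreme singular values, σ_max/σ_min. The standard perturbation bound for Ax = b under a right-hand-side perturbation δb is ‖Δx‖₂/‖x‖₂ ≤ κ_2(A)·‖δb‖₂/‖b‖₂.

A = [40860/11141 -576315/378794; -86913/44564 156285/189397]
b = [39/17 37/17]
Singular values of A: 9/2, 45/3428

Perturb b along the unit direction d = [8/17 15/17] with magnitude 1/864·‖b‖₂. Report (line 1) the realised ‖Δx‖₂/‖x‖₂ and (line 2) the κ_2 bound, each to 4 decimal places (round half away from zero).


0.0012
0.3968

from the listed singular values, σ₁ = 9/2, σ_n = 45/3428
κ = σ_max/σ_min = (9/2)/(45/3428) = 342.8000
κ_2(A)·‖δb‖/‖b‖ = 0.3968
solve Ax = b  →  x = [88.1026 210.8684]
‖b‖ = 3.1623, ‖x‖ = 228.5334
Δx = A⁻¹·δb where δb = 1/864·3.1623·d; ‖Δx‖ = 0.2788
dividing the unrounded norms, ‖Δx‖/‖x‖ = 0.0012
so the bound overstates the realised error by a factor of ≈ 325.2088 (computed from the unrounded values)


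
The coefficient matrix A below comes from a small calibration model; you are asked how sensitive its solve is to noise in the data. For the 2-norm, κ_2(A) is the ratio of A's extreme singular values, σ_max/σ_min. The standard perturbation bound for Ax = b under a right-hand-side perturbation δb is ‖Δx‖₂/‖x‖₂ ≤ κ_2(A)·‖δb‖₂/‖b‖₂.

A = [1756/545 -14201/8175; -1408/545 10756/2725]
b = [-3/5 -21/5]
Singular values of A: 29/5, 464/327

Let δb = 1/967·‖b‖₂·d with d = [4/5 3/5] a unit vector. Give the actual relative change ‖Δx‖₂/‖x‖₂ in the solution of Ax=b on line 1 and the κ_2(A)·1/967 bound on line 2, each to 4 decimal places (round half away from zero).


0.0014
0.0042

from the listed singular values, σ₁ = 29/5, σ_n = 464/327
condition number: (29/5) ÷ (464/327) = 4.0875
perturbation bound = 4.0875·1/967 = 0.0042
solve Ax = b  →  x = [-1.1743 -1.8326]
2-norm of b is 4.2426; of x, 2.1766
Δx = A⁻¹·δb where δb = 1/967·4.2426·d; ‖Δx‖ = 0.0031
realised ‖Δx‖/‖x‖ = 0.0014
realised/bound (from unrounded values) ≈ 0.3361


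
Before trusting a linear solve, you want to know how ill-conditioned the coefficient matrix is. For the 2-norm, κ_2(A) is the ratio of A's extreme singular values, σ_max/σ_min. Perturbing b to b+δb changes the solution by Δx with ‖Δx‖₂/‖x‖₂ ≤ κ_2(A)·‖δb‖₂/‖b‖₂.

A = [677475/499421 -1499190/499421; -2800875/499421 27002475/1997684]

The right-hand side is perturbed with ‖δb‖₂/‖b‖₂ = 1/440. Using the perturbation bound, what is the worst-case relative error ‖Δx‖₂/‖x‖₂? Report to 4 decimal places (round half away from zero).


form AᵀA = [4939841250/148376761 -47408216625/593507044; -47408216625/593507044 455142645225/2374028176] with trace 3160829025/14047504 and determinant 31640625/14047504
eigenvalues of AᵀA: λ = (tr ± √(tr²−4·det))/2 = 225, 140625/14047504
σ_max=√225=15, σ_min=√(140625/14047504)=(375/3748) → κ = 149.9200
bound on ‖Δx‖/‖x‖: κ·ε = 149.9200·1/440 = 0.3407

0.3407


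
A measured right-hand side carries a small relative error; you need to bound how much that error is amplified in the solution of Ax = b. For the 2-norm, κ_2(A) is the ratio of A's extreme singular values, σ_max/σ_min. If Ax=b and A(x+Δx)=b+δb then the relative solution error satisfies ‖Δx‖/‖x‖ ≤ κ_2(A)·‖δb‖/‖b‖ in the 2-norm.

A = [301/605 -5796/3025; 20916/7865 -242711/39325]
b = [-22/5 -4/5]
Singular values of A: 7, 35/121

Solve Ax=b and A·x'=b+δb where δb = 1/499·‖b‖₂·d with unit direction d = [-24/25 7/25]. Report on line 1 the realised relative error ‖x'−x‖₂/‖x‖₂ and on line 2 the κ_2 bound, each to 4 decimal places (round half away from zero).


σ_max = 7, σ_min = 35/121
condition number: 7 ÷ (35/121) = 24.2000
worst-case relative error ≤ 24.2000 × 1/499 = 0.0485
solve Ax = b  →  x = [12.6549 5.5824]
‖b‖ = 4.4721, ‖x‖ = 13.8315
δb = ε·‖b‖·d = [-0.0086 0.0025]; solving A·Δx = δb gives ‖Δx‖ = 0.0310
relative error = 0.0022
tightness: 0.0022 against a bound of 0.0485 (unrounded ratio ≈ 0.0462)

0.0022
0.0485


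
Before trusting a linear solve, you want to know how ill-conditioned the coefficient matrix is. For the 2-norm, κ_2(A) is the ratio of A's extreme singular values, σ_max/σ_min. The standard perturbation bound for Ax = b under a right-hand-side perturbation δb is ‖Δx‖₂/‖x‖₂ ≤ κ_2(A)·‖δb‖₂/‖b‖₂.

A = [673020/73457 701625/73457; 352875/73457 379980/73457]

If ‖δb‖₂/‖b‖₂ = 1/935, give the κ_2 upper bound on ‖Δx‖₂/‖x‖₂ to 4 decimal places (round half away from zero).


M = AᵀA = [1998189225/18671041 2097900000/18671041; 2097900000/18671041 2202984225/18671041]. tr(M)=4995450/22201, det(M)=50625/22201
eigenvalues of AᵀA: λ = (tr ± √(tr²−4·det))/2 = 225, 225/22201
κ = σ_max/σ_min = 15/(15/149) = 149.0000
worst-case relative error ≤ 149.0000 × 1/935 = 0.1594

0.1594


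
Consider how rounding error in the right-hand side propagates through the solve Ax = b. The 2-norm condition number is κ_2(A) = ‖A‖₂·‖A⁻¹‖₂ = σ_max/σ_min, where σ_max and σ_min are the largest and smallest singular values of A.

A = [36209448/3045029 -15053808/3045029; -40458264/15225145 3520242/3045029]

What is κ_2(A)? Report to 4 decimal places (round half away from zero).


form AᵀA = [1574839804032/10607469925 -131234762736/2121493985; -131234762736/2121493985 10937136276/424298797] with trace 142174477764/815959225 and determinant 303595776/815959225
eigenvalues of AᵀA: λ = (tr ± √(tr²−4·det))/2 = 4356/25, 69696/32638369
κ = σ_max/σ_min = (66/5)/(264/5713) = 285.6500

285.6500


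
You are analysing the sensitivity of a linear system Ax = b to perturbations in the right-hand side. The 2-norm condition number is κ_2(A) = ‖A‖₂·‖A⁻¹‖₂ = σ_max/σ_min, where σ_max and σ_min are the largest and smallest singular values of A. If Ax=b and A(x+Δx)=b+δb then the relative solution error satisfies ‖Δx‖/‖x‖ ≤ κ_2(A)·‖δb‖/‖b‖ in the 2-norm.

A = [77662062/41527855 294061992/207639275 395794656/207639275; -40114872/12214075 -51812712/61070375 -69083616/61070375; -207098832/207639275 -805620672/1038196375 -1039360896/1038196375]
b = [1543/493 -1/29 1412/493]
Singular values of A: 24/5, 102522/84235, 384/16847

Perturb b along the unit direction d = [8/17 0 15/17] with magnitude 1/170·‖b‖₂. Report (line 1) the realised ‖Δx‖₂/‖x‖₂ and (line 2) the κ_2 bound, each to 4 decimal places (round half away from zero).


0.0062
1.2388

largest singular value 24/5, smallest 384/16847
κ_2(A) = (24/5) / (384/16847) = 210.5875
κ_2(A)·‖δb‖/‖b‖ = 1.2388
solve Ax = b  →  x = [-0.3263 -139.9223 105.9196]
2-norm of b is 4.2426; of x, 175.4916
δb = ε·‖b‖·d = [0.0117 0.0000 0.0220]; solving A·Δx = δb gives ‖Δx‖ = 1.0949
relative error = 0.0062
tightness: 0.0062 against a bound of 1.2388 (unrounded ratio ≈ 0.0050)
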